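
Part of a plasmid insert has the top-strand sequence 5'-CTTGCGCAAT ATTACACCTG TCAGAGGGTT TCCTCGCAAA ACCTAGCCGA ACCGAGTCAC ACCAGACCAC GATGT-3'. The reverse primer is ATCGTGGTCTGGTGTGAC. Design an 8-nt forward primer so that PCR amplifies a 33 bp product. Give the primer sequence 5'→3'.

The reverse primer's reverse complement GTCACACCAGACCACGAT matches the template at positions 56–73, so the product ends at position 73.
A 33 bp product then starts at position 73 − 33 + 1 = 41.
The forward primer is identical to the top strand there: ACCTAGCC.

5'-ACCTAGCC-3'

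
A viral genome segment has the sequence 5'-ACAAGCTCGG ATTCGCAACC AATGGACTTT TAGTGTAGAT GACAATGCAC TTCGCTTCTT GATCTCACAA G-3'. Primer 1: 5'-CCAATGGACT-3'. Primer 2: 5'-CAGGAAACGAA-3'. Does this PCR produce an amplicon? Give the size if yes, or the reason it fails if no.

Primer 2 (CAGGAAACGAA) does not match the top strand, and its reverse complement TTCGTTTCCTG does not match either.
With no annealing site for primer 2, no amplification occurs.

No product — primer 2 has no binding site in the template.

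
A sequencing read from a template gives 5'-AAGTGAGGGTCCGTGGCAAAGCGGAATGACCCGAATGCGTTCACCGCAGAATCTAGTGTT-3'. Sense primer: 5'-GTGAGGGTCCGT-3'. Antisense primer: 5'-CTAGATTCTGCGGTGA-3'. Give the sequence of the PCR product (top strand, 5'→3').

5'-GTGAGGGTCCGTGGCAAAGCGGAATGACCCGAATGCGTTCACCGCAGAATCTAG-3'

Forward primer GTGAGGGTCCGT is found on the top strand at positions 3–14.
Taking the reverse complement of CTAGATTCTGCGGTGA gives TCACCGCAGAATCTAG, found at positions 41–56 on the template; the primer anneals here to the top strand with its 3' end pointing upstream.
The product is the template from position 3 through 56 (54 bp).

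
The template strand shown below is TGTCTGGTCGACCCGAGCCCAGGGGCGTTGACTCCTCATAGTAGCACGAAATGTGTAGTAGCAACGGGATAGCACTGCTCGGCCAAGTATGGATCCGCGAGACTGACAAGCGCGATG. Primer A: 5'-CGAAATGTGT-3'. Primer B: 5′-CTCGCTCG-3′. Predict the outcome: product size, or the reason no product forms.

Primer B (CTCGCTCG) does not match the top strand, and its reverse complement CGAGCGAG does not match either.
With no annealing site for primer B, no amplification occurs.

No product — primer B has no binding site in the template.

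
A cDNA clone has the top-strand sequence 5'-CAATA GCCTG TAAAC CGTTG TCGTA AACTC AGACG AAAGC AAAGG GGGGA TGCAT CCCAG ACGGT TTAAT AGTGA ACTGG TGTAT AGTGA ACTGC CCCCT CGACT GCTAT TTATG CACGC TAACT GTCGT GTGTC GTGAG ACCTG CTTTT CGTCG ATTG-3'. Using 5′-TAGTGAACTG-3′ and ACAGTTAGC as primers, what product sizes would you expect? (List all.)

The forward primer TAGTGAACTG matches the top strand at positions 70–79, 85–94.
The reverse primer's reverse complement is GCTAACTGT, matching at positions 119–127.
Each forward site pairs with the reverse site to give a product ending at position 127: sizes 58, 43 bp.

58 bp, 43 bp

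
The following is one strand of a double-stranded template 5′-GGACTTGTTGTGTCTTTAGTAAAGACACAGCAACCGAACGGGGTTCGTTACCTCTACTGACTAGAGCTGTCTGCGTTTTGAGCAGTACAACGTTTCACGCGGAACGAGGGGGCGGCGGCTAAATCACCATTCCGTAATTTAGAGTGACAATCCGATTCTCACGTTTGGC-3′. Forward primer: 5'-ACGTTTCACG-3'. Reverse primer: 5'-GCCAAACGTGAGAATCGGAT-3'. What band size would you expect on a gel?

The forward primer matches the template at positions 90–99.
Taking the reverse complement of GCCAAACGTGAGAATCGGAT gives ATCCGATTCTCACGTTTGGC, found at positions 150–169 on the template; the primer anneals here to the top strand with its 3' end pointing upstream.
The product runs from position 90 to position 169, so its length is 169 − 90 + 1 = 80 bp.

80 bp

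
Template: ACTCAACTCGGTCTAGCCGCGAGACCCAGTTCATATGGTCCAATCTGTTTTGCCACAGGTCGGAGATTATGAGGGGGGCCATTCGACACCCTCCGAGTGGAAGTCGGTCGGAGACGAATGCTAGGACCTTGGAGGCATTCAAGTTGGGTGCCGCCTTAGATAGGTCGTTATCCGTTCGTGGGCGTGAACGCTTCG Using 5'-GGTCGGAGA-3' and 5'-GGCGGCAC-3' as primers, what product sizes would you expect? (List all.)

The forward primer GGTCGGAGA matches the top strand at positions 58–66, 106–114.
The reverse primer's reverse complement is GTGCCGCC, matching at positions 148–155.
Each forward site pairs with the reverse site to give a product ending at position 155: sizes 98, 50 bp.

98 bp, 50 bp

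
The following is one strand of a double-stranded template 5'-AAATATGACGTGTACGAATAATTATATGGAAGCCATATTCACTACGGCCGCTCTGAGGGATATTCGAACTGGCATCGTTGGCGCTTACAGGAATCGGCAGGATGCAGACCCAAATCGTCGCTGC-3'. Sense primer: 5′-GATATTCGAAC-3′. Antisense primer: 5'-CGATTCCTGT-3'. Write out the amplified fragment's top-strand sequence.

5'-GATATTCGAACTGGCATCGTTGGCGCTTACAGGAATCG-3'

Forward primer GATATTCGAAC is found on the top strand at positions 59–69.
Reverse complement of the reverse primer: ACAGGAATCG. This occurs on the top strand at positions 87–96.
The product is the template from position 59 through 96 (38 bp).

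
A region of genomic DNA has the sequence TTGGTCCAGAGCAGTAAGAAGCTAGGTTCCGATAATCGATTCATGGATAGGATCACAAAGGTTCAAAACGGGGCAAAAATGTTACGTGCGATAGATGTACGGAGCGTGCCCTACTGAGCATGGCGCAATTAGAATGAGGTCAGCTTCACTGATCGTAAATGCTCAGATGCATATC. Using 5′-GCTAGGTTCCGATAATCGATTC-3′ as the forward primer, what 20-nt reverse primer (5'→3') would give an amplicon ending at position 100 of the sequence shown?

The forward primer binds at positions 21–42; the product's 3' end on the top strand is position 100.
The reverse primer anneals to the top strand over positions 81–100, i.e. to GTTACGTGCGATAGATGTAC.
Its sequence written 5'→3' is the reverse complement: GTACATCTATCGCACGTAAC.

5'-GTACATCTATCGCACGTAAC-3'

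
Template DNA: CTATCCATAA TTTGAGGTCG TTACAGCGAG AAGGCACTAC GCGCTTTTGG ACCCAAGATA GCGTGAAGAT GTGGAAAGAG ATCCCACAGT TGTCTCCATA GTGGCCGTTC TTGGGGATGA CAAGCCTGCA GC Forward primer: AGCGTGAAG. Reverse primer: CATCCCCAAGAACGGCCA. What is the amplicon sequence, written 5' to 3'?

The forward primer matches the template at positions 60–68.
The reverse primer's reverse complement is TGGCCGTTCTTGGGGATG, which matches the template at positions 102–119.
The product is the template from position 60 through 119 (60 bp).

5'-AGCGTGAAGATGTGGAAAGAGATCCCACAGTTGTCTCCATAGTGGCCGTTCTTGGGGATG-3'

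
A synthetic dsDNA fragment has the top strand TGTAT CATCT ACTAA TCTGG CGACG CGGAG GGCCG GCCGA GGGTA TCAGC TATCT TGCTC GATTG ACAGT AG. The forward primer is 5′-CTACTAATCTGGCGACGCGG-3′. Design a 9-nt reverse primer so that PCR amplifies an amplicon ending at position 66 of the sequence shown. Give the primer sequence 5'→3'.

The forward primer binds at positions 9–28; the product's 3' end on the top strand is position 66.
The reverse primer anneals to the top strand over positions 58–66, i.e. to CTCGATTGA.
Its sequence written 5'→3' is the reverse complement: TCAATCGAG.

5'-TCAATCGAG-3'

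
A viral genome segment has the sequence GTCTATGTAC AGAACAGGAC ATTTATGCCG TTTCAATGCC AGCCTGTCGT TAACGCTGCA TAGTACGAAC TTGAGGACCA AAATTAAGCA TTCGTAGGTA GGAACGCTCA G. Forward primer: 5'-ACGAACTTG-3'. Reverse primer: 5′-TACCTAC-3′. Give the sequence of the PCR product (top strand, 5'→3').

Scanning the template, ACGAACTTG occurs at positions 65–73; this primer anneals to the bottom strand there with its 3' end pointing downstream.
Taking the reverse complement of TACCTAC gives GTAGGTA, found at positions 94–100 on the template; the primer anneals here to the top strand with its 3' end pointing upstream.
The product is the template from position 65 through 100 (36 bp).

5'-ACGAACTTGAGGACCAAAATTAAGCATTCGTAGGTA-3'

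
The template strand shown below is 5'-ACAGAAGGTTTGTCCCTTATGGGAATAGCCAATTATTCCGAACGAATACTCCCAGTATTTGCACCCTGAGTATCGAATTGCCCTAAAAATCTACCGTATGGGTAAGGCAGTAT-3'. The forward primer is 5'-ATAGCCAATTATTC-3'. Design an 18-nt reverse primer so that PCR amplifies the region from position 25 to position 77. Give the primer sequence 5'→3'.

5'-TTCGATACTCAGGGTGCA-3'

The product's 3' end on the top strand is position 77.
The reverse primer anneals to the top strand over positions 60–77, i.e. to TGCACCCTGAGTATCGAA.
Its sequence written 5'→3' is the reverse complement: TTCGATACTCAGGGTGCA.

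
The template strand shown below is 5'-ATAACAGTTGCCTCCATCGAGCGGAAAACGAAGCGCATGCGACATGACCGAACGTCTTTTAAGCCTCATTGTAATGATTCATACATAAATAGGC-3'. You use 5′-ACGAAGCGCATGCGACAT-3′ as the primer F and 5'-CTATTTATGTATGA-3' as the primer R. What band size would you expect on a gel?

The forward primer matches the template at positions 28–45.
Reverse complement of the reverse primer: TCATACATAAATAG. This occurs on the top strand at positions 79–92.
Amplicon spans positions 28–92: 65 bp.

65 bp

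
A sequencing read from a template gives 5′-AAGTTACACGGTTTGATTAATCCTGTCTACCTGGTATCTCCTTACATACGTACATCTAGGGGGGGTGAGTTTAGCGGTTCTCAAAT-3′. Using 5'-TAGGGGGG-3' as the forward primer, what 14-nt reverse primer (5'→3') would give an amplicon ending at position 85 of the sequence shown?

5'-TTTGAGAACCGCTA-3'

The forward primer binds at positions 57–64; the product's 3' end on the top strand is position 85.
The reverse primer anneals to the top strand over positions 72–85, i.e. to TAGCGGTTCTCAAA.
Its sequence written 5'→3' is the reverse complement: TTTGAGAACCGCTA.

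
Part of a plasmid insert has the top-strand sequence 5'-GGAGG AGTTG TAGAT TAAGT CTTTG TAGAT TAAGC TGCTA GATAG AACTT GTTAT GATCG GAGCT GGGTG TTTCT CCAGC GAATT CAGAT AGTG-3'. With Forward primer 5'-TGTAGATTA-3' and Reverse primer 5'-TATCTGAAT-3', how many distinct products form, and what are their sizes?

The forward primer TGTAGATTA matches the top strand at positions 9–17, 24–32.
The reverse primer's reverse complement is ATTCAGATA, matching at positions 83–91.
Each forward site pairs with the reverse site to give a product ending at position 91: sizes 83, 68 bp.

Two products: 83 bp, 68 bp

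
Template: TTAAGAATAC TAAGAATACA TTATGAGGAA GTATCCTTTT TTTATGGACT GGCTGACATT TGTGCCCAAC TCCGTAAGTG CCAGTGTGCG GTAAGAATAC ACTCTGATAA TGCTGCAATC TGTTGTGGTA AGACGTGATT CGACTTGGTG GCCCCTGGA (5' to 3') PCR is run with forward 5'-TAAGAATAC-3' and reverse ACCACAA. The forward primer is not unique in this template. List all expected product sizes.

128 bp, 119 bp, 38 bp

The forward primer TAAGAATAC matches the top strand at positions 2–10, 11–19, 92–100.
The reverse primer's reverse complement is TTGTGGT, matching at positions 123–129.
Each forward site pairs with the reverse site to give a product ending at position 129: sizes 128, 119, 38 bp.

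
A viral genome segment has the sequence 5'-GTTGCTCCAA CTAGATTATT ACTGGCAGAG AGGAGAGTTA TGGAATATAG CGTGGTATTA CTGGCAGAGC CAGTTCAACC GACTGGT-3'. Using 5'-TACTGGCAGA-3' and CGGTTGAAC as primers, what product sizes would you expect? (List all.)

The forward primer TACTGGCAGA matches the top strand at positions 20–29, 59–68.
The reverse primer's reverse complement is GTTCAACCG, matching at positions 73–81.
Each forward site pairs with the reverse site to give a product ending at position 81: sizes 62, 23 bp.

62 bp, 23 bp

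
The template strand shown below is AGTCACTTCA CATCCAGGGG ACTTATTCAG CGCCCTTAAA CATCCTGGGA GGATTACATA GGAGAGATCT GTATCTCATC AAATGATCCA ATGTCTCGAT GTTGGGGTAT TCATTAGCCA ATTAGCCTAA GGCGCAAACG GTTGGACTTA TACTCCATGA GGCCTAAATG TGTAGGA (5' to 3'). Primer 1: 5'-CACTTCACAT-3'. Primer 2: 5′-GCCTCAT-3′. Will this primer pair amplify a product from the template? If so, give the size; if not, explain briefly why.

Primer 1 (CACTTCACAT) matches the top strand at positions 4–13; it acts as a forward primer.
Primer 2's reverse complement is ATGAGGC, matching the top strand at positions 157–163; it acts as a reverse primer.
The 3' ends face each other across positions 4–163, giving a 160 bp product.

Yes — a 160 bp product.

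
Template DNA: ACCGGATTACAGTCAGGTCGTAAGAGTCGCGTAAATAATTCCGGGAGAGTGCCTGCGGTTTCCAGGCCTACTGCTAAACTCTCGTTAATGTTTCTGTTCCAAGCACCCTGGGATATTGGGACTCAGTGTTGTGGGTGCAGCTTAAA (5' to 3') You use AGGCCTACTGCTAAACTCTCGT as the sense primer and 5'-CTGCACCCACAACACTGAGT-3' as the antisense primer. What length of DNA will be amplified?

77 bp

Scanning the template, AGGCCTACTGCTAAACTCTCGT occurs at positions 64–85; this primer anneals to the bottom strand there with its 3' end pointing downstream.
Taking the reverse complement of CTGCACCCACAACACTGAGT gives ACTCAGTGTTGTGGGTGCAG, found at positions 121–140 on the template; the primer anneals here to the top strand with its 3' end pointing upstream.
Product length = (reverse-primer end) − (forward-primer start) + 1 = 140 − 64 + 1 = 77 bp.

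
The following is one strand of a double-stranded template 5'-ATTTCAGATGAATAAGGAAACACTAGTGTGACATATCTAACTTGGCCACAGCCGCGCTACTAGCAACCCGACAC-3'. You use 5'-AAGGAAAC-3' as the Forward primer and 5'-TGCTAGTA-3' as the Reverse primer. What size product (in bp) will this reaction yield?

52 bp

Scanning the template, AAGGAAAC occurs at positions 14–21; this primer anneals to the bottom strand there with its 3' end pointing downstream.
Taking the reverse complement of TGCTAGTA gives TACTAGCA, found at positions 58–65 on the template; the primer anneals here to the top strand with its 3' end pointing upstream.
Amplicon spans positions 14–65: 52 bp.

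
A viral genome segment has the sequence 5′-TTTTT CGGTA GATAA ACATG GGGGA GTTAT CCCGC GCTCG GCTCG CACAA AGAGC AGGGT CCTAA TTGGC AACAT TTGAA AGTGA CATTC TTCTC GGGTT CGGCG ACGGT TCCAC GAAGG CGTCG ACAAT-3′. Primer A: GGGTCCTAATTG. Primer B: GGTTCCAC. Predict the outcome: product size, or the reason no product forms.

Primer A (GGGTCCTAATTG) matches the top strand at positions 57–68 (3' end points downstream).
Primer B (GGTTCCAC) also matches the top strand directly, at positions 108–115 — its reverse complement GTGGAACC is not present.
Both primers anneal to the bottom strand with 3' ends pointing the same way, so neither can prime synthesis back toward the other.

No product — both primers anneal to the same strand and extend in the same direction.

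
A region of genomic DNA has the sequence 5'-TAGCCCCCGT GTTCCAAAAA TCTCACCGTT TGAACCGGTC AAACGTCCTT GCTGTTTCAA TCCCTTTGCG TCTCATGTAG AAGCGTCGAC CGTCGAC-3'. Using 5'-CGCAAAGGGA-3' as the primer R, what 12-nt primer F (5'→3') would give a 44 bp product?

5'-CGTTTGAACCGG-3'

The reverse primer's reverse complement TCCCTTTGCG matches the template at positions 61–70, so the product ends at position 70.
A 44 bp product then starts at position 70 − 44 + 1 = 27.
The forward primer is identical to the top strand there: CGTTTGAACCGG.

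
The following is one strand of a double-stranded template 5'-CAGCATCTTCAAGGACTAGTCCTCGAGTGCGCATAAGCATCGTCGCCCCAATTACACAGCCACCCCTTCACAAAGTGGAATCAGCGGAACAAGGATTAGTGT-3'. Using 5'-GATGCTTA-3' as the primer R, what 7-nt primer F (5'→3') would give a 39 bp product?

The reverse primer's reverse complement TAAGCATC matches the template at positions 34–41, so the product ends at position 41.
A 39 bp product then starts at position 41 − 39 + 1 = 3.
The forward primer is identical to the top strand there: GCATCTT.

5'-GCATCTT-3'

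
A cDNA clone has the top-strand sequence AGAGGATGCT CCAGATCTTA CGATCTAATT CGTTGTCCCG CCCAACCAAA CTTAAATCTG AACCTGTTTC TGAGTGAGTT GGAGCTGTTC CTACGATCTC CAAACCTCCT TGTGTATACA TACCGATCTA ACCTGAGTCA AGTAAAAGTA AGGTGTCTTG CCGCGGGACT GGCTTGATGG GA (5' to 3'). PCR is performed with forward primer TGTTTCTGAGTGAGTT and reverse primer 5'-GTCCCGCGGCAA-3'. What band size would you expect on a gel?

105 bp

Scanning the template, TGTTTCTGAGTGAGTT occurs at positions 65–80; this primer anneals to the bottom strand there with its 3' end pointing downstream.
The reverse primer's reverse complement is TTGCCGCGGGAC, which matches the template at positions 158–169.
The product runs from position 65 to position 169, so its length is 169 − 65 + 1 = 105 bp.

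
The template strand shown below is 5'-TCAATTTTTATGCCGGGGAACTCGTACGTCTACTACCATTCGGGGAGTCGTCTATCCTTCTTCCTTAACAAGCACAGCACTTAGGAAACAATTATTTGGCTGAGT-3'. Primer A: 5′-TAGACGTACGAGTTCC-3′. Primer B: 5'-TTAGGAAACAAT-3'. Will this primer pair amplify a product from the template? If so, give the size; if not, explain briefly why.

No product — the primers' 3' ends point away from each other.

Primer A (TAGACGTACGAGTTCC) has reverse complement GGAACTCGTACGTCTA, which matches the top strand at positions 17–32; primer A anneals to the top strand there with its 3' end pointing upstream toward position 17.
Primer B (TTAGGAAACAAT) matches the top strand directly at positions 81–92; it anneals to the bottom strand with its 3' end pointing downstream toward position 92.
The 3' ends diverge (primer A extends toward position 1, primer B toward position 105), so the primers never converge on a shared product.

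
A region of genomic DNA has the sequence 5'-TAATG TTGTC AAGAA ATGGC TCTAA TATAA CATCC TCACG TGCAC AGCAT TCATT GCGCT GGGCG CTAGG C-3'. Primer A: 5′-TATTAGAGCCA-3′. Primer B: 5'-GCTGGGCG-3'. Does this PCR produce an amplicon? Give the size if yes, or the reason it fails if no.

No product — the primers' 3' ends point away from each other.

Primer A (TATTAGAGCCA) has reverse complement TGGCTCTAATA, which matches the top strand at positions 17–27; primer A anneals to the top strand there with its 3' end pointing upstream toward position 17.
Primer B (GCTGGGCG) matches the top strand directly at positions 58–65; it anneals to the bottom strand with its 3' end pointing downstream toward position 65.
The 3' ends diverge (primer A extends toward position 1, primer B toward position 71), so the primers never converge on a shared product.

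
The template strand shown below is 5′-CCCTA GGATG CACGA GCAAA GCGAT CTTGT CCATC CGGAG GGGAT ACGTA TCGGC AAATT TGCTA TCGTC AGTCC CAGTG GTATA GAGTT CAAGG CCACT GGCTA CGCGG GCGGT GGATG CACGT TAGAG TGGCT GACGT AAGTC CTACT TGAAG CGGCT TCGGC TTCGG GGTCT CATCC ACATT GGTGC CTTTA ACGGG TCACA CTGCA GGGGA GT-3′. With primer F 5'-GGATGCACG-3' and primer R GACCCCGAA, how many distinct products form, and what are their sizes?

The forward primer GGATGCACG matches the top strand at positions 6–14, 116–124.
The reverse primer's reverse complement is TTCGGGGTC, matching at positions 166–174.
Each forward site pairs with the reverse site to give a product ending at position 174: sizes 169, 59 bp.

Two products: 169 bp, 59 bp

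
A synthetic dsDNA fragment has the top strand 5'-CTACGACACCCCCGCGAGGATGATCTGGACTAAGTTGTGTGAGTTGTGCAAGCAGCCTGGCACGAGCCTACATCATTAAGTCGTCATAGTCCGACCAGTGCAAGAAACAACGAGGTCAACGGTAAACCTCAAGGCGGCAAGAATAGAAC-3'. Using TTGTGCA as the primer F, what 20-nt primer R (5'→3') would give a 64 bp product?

5'-TTTCTTGCACTGGTCGGACT-3'

The forward primer binds at positions 44–50, so a 64 bp product ends at position 44 + 64 − 1 = 107.
The reverse primer anneals to the top strand over positions 88–107, i.e. to AGTCCGACCAGTGCAAGAAA.
Its sequence written 5'→3' is the reverse complement: TTTCTTGCACTGGTCGGACT.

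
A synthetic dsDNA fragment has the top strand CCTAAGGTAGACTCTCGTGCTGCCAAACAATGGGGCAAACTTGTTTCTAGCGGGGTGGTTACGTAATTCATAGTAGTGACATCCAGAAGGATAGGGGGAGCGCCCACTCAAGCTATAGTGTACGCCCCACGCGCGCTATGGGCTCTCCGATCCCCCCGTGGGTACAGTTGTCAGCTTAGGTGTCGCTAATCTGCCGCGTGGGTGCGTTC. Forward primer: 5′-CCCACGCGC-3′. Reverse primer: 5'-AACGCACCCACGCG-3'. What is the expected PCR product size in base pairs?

83 bp

Forward primer CCCACGCGC is found on the top strand at positions 126–134.
Taking the reverse complement of AACGCACCCACGCG gives CGCGTGGGTGCGTT, found at positions 195–208 on the template; the primer anneals here to the top strand with its 3' end pointing upstream.
Product length = (reverse-primer end) − (forward-primer start) + 1 = 208 − 126 + 1 = 83 bp.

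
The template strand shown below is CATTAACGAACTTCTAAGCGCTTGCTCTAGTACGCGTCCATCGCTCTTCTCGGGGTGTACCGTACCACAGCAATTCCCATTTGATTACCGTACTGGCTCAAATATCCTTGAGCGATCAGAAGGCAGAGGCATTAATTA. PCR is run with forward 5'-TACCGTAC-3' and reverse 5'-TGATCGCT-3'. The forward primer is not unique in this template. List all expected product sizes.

61 bp, 33 bp

The forward primer TACCGTAC matches the top strand at positions 58–65, 86–93.
The reverse primer's reverse complement is AGCGATCA, matching at positions 111–118.
Each forward site pairs with the reverse site to give a product ending at position 118: sizes 61, 33 bp.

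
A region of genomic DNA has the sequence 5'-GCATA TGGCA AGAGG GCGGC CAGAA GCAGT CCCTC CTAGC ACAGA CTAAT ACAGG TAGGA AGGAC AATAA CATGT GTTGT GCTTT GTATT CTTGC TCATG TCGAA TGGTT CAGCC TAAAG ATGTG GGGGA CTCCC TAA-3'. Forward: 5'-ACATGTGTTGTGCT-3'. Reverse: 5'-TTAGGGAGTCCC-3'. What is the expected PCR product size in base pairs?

69 bp

The forward primer matches the template at positions 70–83.
Taking the reverse complement of TTAGGGAGTCCC gives GGGACTCCCTAA, found at positions 127–138 on the template; the primer anneals here to the top strand with its 3' end pointing upstream.
The product runs from position 70 to position 138, so its length is 138 − 70 + 1 = 69 bp.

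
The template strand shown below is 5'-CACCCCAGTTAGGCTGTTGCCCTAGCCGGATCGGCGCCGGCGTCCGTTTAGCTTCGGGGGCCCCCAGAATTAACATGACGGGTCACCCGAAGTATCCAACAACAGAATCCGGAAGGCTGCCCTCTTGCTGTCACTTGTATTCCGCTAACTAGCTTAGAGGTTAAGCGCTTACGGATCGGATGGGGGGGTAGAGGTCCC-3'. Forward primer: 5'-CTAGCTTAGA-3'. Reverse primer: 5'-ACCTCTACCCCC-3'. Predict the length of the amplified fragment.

47 bp

Forward primer CTAGCTTAGA is found on the top strand at positions 149–158.
Reverse complement of the reverse primer: GGGGGTAGAGGT. This occurs on the top strand at positions 184–195.
Product length = (reverse-primer end) − (forward-primer start) + 1 = 195 − 149 + 1 = 47 bp.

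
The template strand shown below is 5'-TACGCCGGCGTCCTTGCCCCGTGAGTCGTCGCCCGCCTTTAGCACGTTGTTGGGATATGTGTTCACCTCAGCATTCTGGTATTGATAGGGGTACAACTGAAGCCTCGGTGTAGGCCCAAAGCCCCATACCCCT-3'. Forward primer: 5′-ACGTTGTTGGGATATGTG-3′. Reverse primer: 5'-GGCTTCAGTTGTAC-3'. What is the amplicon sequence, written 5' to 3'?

5'-ACGTTGTTGGGATATGTGTTCACCTCAGCATTCTGGTATTGATAGGGGTACAACTGAAGCC-3'

The forward primer matches the template at positions 44–61.
Taking the reverse complement of GGCTTCAGTTGTAC gives GTACAACTGAAGCC, found at positions 91–104 on the template; the primer anneals here to the top strand with its 3' end pointing upstream.
The product is the template from position 44 through 104 (61 bp).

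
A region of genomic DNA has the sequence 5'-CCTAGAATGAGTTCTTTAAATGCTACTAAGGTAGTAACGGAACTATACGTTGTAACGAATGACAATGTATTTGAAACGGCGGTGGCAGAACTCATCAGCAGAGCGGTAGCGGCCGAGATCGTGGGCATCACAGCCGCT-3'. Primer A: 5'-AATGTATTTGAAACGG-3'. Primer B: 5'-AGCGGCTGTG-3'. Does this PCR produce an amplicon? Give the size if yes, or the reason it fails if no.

Yes — a 75 bp product.

Primer A (AATGTATTTGAAACGG) matches the top strand at positions 64–79; it acts as a forward primer.
Primer B's reverse complement is CACAGCCGCT, matching the top strand at positions 129–138; it acts as a reverse primer.
The 3' ends face each other across positions 64–138, giving a 75 bp product.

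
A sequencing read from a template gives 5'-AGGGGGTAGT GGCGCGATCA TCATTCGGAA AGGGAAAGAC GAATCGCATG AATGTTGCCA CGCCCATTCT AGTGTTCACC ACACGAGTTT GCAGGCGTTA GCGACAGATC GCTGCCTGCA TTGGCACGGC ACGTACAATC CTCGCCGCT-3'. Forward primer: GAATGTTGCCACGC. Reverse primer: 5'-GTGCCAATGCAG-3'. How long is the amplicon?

The forward primer matches the template at positions 50–63.
Taking the reverse complement of GTGCCAATGCAG gives CTGCATTGGCAC, found at positions 116–127 on the template; the primer anneals here to the top strand with its 3' end pointing upstream.
The product runs from position 50 to position 127, so its length is 127 − 50 + 1 = 78 bp.

78 bp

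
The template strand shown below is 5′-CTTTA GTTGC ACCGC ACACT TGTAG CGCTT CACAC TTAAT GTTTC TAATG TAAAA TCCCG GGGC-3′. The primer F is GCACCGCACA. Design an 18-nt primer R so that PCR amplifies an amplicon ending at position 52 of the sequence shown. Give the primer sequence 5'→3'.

The forward primer binds at positions 9–18; the product's 3' end on the top strand is position 52.
The reverse primer anneals to the top strand over positions 35–52, i.e. to CTTAATGTTTCTAATGTA.
Its sequence written 5'→3' is the reverse complement: TACATTAGAAACATTAAG.

5'-TACATTAGAAACATTAAG-3'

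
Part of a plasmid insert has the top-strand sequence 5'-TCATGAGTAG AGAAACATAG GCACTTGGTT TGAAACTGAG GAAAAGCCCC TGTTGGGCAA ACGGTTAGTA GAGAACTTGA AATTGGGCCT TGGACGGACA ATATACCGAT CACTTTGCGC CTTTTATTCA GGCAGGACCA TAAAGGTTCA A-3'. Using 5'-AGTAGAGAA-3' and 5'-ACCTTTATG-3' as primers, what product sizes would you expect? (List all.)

The forward primer AGTAGAGAA matches the top strand at positions 6–14, 67–75.
The reverse primer's reverse complement is CATAAAGGT, matching at positions 139–147.
Each forward site pairs with the reverse site to give a product ending at position 147: sizes 142, 81 bp.

142 bp, 81 bp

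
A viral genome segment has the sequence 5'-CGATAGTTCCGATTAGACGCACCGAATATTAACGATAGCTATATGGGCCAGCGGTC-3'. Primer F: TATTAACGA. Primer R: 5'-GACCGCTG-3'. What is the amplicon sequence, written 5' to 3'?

5'-TATTAACGATAGCTATATGGGCCAGCGGTC-3'

The forward primer matches the template at positions 27–35.
Taking the reverse complement of GACCGCTG gives CAGCGGTC, found at positions 49–56 on the template; the primer anneals here to the top strand with its 3' end pointing upstream.
The product is the template from position 27 through 56 (30 bp).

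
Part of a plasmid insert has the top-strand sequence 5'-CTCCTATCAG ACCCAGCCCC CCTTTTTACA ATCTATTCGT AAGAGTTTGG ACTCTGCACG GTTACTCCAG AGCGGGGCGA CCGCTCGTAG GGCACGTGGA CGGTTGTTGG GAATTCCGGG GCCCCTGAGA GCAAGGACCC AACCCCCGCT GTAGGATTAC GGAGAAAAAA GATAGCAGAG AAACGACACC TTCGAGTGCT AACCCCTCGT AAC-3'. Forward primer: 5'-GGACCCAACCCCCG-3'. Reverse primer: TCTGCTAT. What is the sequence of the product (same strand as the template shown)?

5'-GGACCCAACCCCCGCTGTAGGATTACGGAGAAAAAAGATAGCAGA-3'

The forward primer matches the template at positions 135–148.
Taking the reverse complement of TCTGCTAT gives ATAGCAGA, found at positions 172–179 on the template; the primer anneals here to the top strand with its 3' end pointing upstream.
The product is the template from position 135 through 179 (45 bp).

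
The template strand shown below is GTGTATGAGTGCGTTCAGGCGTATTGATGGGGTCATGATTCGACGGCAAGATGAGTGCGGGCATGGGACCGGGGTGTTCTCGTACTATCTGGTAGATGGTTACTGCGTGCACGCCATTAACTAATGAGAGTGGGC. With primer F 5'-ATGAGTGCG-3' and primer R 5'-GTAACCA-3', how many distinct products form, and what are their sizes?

Two products: 99 bp, 53 bp

The forward primer ATGAGTGCG matches the top strand at positions 5–13, 51–59.
The reverse primer's reverse complement is TGGTTAC, matching at positions 97–103.
Each forward site pairs with the reverse site to give a product ending at position 103: sizes 99, 53 bp.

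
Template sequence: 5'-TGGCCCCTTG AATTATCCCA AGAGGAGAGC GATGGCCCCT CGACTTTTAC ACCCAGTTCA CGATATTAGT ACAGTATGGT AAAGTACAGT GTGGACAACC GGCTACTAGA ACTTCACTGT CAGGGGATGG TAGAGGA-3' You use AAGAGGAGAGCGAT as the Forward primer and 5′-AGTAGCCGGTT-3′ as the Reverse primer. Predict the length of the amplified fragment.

88 bp

Forward primer AAGAGGAGAGCGAT is found on the top strand at positions 20–33.
Taking the reverse complement of AGTAGCCGGTT gives AACCGGCTACT, found at positions 97–107 on the template; the primer anneals here to the top strand with its 3' end pointing upstream.
Amplicon spans positions 20–107: 88 bp.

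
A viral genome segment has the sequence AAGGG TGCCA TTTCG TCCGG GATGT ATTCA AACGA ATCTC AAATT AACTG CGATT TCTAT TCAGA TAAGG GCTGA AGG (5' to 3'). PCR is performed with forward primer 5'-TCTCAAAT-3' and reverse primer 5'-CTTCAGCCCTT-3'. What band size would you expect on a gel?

41 bp

The forward primer matches the template at positions 37–44.
Taking the reverse complement of CTTCAGCCCTT gives AAGGGCTGAAG, found at positions 67–77 on the template; the primer anneals here to the top strand with its 3' end pointing upstream.
Product length = (reverse-primer end) − (forward-primer start) + 1 = 77 − 37 + 1 = 41 bp.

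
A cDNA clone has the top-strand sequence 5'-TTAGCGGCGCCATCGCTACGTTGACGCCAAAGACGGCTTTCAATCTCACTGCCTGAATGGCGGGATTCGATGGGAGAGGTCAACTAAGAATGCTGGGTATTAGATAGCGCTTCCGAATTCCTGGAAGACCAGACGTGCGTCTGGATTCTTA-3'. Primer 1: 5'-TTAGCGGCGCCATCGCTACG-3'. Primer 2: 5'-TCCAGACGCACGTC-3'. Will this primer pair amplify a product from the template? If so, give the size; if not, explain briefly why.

Primer 1 (TTAGCGGCGCCATCGCTACG) matches the top strand at positions 1–20; it acts as a forward primer.
Primer 2's reverse complement is GACGTGCGTCTGGA, matching the top strand at positions 132–145; it acts as a reverse primer.
The 3' ends face each other across positions 1–145, giving a 145 bp product.

Yes — a 145 bp product.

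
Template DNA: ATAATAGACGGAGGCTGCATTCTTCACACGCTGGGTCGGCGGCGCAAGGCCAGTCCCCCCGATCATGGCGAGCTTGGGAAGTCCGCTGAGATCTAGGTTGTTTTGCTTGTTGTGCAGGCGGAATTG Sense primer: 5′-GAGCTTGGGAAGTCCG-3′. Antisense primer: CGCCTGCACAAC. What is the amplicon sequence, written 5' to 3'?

Forward primer GAGCTTGGGAAGTCCG is found on the top strand at positions 70–85.
The reverse primer's reverse complement is GTTGTGCAGGCG, which matches the template at positions 109–120.
The product is the template from position 70 through 120 (51 bp).

5'-GAGCTTGGGAAGTCCGCTGAGATCTAGGTTGTTTTGCTTGTTGTGCAGGCG-3'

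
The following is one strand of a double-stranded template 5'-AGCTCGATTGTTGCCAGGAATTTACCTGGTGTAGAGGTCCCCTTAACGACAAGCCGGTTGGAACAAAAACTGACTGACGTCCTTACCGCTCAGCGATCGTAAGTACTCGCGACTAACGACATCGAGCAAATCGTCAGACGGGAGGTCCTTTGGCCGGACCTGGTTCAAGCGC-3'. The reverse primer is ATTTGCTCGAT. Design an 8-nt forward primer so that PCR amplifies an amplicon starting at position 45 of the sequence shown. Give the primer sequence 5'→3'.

The reverse primer's reverse complement ATCGAGCAAAT matches the template at positions 121–131; the product starts at position 45.
The forward primer is identical to the top strand over positions 45–52: AACGACAA.

5'-AACGACAA-3'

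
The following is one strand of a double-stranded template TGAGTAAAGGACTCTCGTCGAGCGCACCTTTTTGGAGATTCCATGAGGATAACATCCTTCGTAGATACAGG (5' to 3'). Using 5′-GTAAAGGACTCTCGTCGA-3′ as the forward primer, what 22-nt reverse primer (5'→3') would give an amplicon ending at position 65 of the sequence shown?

5'-TCTACGAAGGATGTTATCCTCA-3'

The forward primer binds at positions 4–21; the product's 3' end on the top strand is position 65.
The reverse primer anneals to the top strand over positions 44–65, i.e. to TGAGGATAACATCCTTCGTAGA.
Its sequence written 5'→3' is the reverse complement: TCTACGAAGGATGTTATCCTCA.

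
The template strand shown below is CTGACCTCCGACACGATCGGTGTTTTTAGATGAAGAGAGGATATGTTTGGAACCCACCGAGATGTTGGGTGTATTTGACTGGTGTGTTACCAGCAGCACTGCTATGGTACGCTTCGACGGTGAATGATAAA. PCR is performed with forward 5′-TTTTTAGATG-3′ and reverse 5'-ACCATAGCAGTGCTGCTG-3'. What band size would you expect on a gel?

86 bp

The forward primer matches the template at positions 23–32.
Taking the reverse complement of ACCATAGCAGTGCTGCTG gives CAGCAGCACTGCTATGGT, found at positions 91–108 on the template; the primer anneals here to the top strand with its 3' end pointing upstream.
Product length = (reverse-primer end) − (forward-primer start) + 1 = 108 − 23 + 1 = 86 bp.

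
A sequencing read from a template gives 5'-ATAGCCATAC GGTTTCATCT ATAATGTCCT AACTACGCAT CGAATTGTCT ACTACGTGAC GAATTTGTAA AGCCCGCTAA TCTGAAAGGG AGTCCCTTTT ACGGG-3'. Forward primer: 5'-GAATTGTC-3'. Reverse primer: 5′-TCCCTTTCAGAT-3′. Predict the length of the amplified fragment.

50 bp

Forward primer GAATTGTC is found on the top strand at positions 42–49.
The reverse primer's reverse complement is ATCTGAAAGGGA, which matches the template at positions 80–91.
Product length = (reverse-primer end) − (forward-primer start) + 1 = 91 − 42 + 1 = 50 bp.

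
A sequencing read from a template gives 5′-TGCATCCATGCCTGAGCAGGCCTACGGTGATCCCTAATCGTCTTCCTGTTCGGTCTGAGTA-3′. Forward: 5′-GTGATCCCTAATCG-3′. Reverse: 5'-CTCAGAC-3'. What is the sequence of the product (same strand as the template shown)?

Scanning the template, GTGATCCCTAATCG occurs at positions 27–40; this primer anneals to the bottom strand there with its 3' end pointing downstream.
Reverse complement of the reverse primer: GTCTGAG. This occurs on the top strand at positions 53–59.
The product is the template from position 27 through 59 (33 bp).

5'-GTGATCCCTAATCGTCTTCCTGTTCGGTCTGAG-3'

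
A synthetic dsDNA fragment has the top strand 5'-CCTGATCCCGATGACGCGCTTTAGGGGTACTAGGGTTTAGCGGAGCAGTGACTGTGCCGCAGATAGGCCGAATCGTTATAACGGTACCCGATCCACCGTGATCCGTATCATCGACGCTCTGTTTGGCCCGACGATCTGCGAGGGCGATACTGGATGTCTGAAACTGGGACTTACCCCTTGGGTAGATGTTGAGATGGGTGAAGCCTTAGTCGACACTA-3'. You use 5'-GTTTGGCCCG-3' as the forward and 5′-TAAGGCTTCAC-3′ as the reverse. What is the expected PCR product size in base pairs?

Scanning the template, GTTTGGCCCG occurs at positions 121–130; this primer anneals to the bottom strand there with its 3' end pointing downstream.
Reverse complement of the reverse primer: GTGAAGCCTTA. This occurs on the top strand at positions 198–208.
Amplicon spans positions 121–208: 88 bp.

88 bp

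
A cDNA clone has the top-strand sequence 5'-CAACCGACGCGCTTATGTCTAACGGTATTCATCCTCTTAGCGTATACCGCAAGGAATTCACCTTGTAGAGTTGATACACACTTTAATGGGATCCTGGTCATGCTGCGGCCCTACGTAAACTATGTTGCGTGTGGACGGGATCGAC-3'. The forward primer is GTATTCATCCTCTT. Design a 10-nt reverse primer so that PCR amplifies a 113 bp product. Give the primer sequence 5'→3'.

5'-CGTCCACACG-3'

The forward primer binds at positions 25–38, so a 113 bp product ends at position 25 + 113 − 1 = 137.
The reverse primer anneals to the top strand over positions 128–137, i.e. to CGTGTGGACG.
Its sequence written 5'→3' is the reverse complement: CGTCCACACG.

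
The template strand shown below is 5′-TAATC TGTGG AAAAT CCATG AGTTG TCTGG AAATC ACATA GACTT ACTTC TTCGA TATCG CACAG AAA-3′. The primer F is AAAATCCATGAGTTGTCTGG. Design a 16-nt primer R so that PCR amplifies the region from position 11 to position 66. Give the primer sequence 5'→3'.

5'-TCTGTGCGATATCGAA-3'

The product's 3' end on the top strand is position 66.
The reverse primer anneals to the top strand over positions 51–66, i.e. to TTCGATATCGCACAGA.
Its sequence written 5'→3' is the reverse complement: TCTGTGCGATATCGAA.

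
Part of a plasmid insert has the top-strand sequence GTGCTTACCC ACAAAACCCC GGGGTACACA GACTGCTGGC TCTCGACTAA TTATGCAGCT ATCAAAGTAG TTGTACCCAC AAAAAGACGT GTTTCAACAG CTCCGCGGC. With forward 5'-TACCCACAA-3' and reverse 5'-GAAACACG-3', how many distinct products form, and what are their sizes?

The forward primer TACCCACAA matches the top strand at positions 6–14, 74–82.
The reverse primer's reverse complement is CGTGTTTC, matching at positions 88–95.
Each forward site pairs with the reverse site to give a product ending at position 95: sizes 90, 22 bp.

Two products: 90 bp, 22 bp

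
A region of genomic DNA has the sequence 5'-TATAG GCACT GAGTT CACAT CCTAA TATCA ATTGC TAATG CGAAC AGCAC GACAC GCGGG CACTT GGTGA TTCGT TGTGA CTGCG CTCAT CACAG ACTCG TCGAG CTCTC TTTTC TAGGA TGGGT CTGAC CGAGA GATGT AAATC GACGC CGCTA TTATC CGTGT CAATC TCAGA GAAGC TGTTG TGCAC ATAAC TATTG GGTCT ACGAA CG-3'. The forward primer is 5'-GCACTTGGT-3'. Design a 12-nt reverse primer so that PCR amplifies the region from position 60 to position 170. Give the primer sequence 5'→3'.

The product's 3' end on the top strand is position 170.
The reverse primer anneals to the top strand over positions 159–170, i.e. to TCCGTGTCAATC.
Its sequence written 5'→3' is the reverse complement: GATTGACACGGA.

5'-GATTGACACGGA-3'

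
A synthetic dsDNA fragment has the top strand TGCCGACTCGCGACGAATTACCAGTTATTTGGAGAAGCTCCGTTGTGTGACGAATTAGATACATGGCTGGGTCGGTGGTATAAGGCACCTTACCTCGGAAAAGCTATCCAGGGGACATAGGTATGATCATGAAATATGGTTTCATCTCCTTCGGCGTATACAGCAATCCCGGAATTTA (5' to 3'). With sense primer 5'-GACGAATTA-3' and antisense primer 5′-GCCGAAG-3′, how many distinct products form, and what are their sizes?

Two products: 144 bp, 107 bp

The forward primer GACGAATTA matches the top strand at positions 12–20, 49–57.
The reverse primer's reverse complement is CTTCGGC, matching at positions 149–155.
Each forward site pairs with the reverse site to give a product ending at position 155: sizes 144, 107 bp.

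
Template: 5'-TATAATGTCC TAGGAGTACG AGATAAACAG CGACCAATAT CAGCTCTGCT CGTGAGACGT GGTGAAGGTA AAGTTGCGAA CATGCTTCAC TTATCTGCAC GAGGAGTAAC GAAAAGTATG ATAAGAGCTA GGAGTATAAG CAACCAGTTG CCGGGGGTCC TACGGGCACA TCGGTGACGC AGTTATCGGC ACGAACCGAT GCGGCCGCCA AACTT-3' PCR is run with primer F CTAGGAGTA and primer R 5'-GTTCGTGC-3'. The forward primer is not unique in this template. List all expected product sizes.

187 bp, 69 bp

The forward primer CTAGGAGTA matches the top strand at positions 10–18, 128–136.
The reverse primer's reverse complement is GCACGAAC, matching at positions 189–196.
Each forward site pairs with the reverse site to give a product ending at position 196: sizes 187, 69 bp.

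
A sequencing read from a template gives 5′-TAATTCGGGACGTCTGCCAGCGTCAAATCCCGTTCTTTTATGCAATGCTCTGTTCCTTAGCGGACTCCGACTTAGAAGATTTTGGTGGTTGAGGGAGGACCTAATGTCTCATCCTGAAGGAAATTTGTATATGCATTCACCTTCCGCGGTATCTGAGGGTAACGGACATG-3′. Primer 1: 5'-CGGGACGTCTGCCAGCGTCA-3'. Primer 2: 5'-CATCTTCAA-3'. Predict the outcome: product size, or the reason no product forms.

No product — primer 2 has no binding site in the template.

Primer 2 (CATCTTCAA) does not match the top strand, and its reverse complement TTGAAGATG does not match either.
With no annealing site for primer 2, no amplification occurs.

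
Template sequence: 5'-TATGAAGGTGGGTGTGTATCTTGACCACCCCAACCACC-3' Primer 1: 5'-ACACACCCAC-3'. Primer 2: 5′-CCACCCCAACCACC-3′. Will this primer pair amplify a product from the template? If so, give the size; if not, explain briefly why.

No product — the primers' 3' ends point away from each other.

Primer 1 (ACACACCCAC) has reverse complement GTGGGTGTGT, which matches the top strand at positions 8–17; primer 1 anneals to the top strand there with its 3' end pointing upstream toward position 8.
Primer 2 (CCACCCCAACCACC) matches the top strand directly at positions 25–38; it anneals to the bottom strand with its 3' end pointing downstream toward position 38.
The 3' ends diverge (primer 1 extends toward position 1, primer 2 toward position 38), so the primers never converge on a shared product.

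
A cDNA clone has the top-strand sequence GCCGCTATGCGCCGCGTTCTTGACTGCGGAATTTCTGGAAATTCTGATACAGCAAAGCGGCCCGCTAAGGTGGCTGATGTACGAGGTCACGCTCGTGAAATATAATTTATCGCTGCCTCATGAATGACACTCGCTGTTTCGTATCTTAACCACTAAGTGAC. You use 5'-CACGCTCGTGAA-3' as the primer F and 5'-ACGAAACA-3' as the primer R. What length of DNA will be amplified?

55 bp

The forward primer matches the template at positions 88–99.
The reverse primer's reverse complement is TGTTTCGT, which matches the template at positions 135–142.
The product runs from position 88 to position 142, so its length is 142 − 88 + 1 = 55 bp.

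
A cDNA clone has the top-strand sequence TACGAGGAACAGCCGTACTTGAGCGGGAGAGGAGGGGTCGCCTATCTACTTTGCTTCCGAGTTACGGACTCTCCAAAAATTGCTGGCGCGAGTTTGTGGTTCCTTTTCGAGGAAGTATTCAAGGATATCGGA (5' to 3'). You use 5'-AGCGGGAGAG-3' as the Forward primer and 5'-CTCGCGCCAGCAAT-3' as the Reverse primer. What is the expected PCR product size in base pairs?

Forward primer AGCGGGAGAG is found on the top strand at positions 22–31.
Taking the reverse complement of CTCGCGCCAGCAAT gives ATTGCTGGCGCGAG, found at positions 79–92 on the template; the primer anneals here to the top strand with its 3' end pointing upstream.
Amplicon spans positions 22–92: 71 bp.

71 bp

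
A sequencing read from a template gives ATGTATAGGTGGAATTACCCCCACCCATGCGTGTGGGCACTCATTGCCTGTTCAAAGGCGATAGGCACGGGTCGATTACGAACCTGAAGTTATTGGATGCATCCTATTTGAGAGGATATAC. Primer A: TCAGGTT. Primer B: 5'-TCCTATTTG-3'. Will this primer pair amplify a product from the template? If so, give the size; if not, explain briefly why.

No product — the primers' 3' ends point away from each other.

Primer A (TCAGGTT) has reverse complement AACCTGA, which matches the top strand at positions 81–87; primer A anneals to the top strand there with its 3' end pointing upstream toward position 81.
Primer B (TCCTATTTG) matches the top strand directly at positions 102–110; it anneals to the bottom strand with its 3' end pointing downstream toward position 110.
The 3' ends diverge (primer A extends toward position 1, primer B toward position 121), so the primers never converge on a shared product.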